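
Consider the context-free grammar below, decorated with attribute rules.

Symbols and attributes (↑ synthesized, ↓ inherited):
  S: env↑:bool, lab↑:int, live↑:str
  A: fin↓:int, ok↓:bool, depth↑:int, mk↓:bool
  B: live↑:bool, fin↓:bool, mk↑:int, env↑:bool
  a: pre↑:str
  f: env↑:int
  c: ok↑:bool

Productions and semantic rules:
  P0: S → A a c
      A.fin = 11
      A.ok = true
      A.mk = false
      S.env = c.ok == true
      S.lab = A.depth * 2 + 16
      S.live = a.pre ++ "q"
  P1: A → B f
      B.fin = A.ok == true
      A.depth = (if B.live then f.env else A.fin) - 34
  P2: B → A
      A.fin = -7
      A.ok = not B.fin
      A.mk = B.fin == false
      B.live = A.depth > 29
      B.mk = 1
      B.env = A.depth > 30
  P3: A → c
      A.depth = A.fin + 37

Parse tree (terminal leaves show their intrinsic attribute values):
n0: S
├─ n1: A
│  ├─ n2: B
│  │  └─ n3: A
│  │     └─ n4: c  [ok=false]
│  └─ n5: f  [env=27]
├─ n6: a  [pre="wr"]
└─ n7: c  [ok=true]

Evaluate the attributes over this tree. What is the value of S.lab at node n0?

1. n1.fin = 11  [11]
2. n1.ok = true  [true]
3. n1.mk = false  [false]
4. n2.fin = true  [A.ok == true]
5. n3.fin = -7  [-7]
6. n3.ok = false  [not B.fin]
7. n3.mk = false  [B.fin == false]
8. n4.ok = false  [terminal]
9. n3.depth = 30  [A.fin + 37]
10. n2.live = true  [A.depth > 29]
11. n2.mk = 1  [1]
12. n2.env = false  [A.depth > 30]
13. n5.env = 27  [terminal]
14. n1.depth = -7  [(if B.live then f.env else A.fin) - 34]
15. n6.pre = "wr"  [terminal]
16. n7.ok = true  [terminal]
17. n0.env = true  [c.ok == true]
18. n0.lab = 2  [A.depth * 2 + 16]
19. n0.live = "wrq"  [a.pre ++ "q"]

2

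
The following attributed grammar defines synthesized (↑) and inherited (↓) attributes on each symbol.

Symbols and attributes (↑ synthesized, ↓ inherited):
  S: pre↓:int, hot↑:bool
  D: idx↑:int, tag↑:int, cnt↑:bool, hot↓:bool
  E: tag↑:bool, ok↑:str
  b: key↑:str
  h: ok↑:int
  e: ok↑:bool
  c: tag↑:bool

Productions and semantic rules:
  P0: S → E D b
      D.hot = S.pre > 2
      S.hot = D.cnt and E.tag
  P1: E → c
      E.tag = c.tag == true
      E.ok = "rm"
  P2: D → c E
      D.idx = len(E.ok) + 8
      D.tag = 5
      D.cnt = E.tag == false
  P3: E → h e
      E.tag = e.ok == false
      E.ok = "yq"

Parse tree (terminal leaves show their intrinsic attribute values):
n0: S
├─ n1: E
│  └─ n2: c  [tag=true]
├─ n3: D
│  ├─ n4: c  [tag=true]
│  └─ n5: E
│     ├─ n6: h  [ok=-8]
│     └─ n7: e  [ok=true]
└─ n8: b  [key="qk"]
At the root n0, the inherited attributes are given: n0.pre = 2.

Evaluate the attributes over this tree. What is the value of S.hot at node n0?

true

1. n0.pre = 2  [given at root]
2. n2.tag = true  [terminal]
3. n1.tag = true  [c.tag == true]
4. n1.ok = "rm"  ["rm"]
5. n3.hot = false  [S.pre > 2]
6. n4.tag = true  [terminal]
7. n6.ok = -8  [terminal]
8. n7.ok = true  [terminal]
9. n5.tag = false  [e.ok == false]
10. n5.ok = "yq"  ["yq"]
11. n3.idx = 10  [len(E.ok) + 8]
12. n3.tag = 5  [5]
13. n3.cnt = true  [E.tag == false]
14. n8.key = "qk"  [terminal]
15. n0.hot = true  [D.cnt and E.tag]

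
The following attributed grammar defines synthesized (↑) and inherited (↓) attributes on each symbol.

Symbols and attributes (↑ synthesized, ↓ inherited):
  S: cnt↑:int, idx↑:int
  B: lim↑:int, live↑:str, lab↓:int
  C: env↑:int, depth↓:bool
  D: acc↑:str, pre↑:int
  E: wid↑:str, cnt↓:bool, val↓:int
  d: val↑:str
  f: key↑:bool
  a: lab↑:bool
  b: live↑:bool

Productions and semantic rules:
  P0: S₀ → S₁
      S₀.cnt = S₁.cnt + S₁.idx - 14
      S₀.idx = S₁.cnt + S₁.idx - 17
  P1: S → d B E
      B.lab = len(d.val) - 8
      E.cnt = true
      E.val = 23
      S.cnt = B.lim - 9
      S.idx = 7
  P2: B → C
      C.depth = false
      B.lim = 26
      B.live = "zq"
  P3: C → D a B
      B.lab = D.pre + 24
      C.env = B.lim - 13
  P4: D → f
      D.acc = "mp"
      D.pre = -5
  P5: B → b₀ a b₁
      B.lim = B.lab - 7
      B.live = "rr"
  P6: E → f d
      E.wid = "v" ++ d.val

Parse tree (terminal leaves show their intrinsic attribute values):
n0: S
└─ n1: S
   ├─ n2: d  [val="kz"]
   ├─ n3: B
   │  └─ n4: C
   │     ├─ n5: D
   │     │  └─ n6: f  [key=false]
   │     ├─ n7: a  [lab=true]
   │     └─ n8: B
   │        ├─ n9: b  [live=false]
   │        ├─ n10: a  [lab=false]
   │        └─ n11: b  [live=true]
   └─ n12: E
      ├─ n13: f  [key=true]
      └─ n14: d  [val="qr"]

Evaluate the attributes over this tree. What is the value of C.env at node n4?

-1

1. n2.val = "kz"  [terminal]
2. n3.lab = -6  [len(d.val) - 8]
3. n4.depth = false  [false]
4. n6.key = false  [terminal]
5. n5.acc = "mp"  ["mp"]
6. n5.pre = -5  [-5]
7. n7.lab = true  [terminal]
8. n8.lab = 19  [D.pre + 24]
9. n9.live = false  [terminal]
10. n10.lab = false  [terminal]
11. n11.live = true  [terminal]
12. n8.lim = 12  [B.lab - 7]
13. n8.live = "rr"  ["rr"]
14. n4.env = -1  [B.lim - 13]
15. n3.lim = 26  [26]
16. n3.live = "zq"  ["zq"]
17. n12.cnt = true  [true]
18. n12.val = 23  [23]
19. n13.key = true  [terminal]
20. n14.val = "qr"  [terminal]
21. n12.wid = "vqr"  ["v" ++ d.val]
22. n1.cnt = 17  [B.lim - 9]
23. n1.idx = 7  [7]
24. n0.cnt = 10  [S₁.cnt + S₁.idx - 14]
25. n0.idx = 7  [S₁.cnt + S₁.idx - 17]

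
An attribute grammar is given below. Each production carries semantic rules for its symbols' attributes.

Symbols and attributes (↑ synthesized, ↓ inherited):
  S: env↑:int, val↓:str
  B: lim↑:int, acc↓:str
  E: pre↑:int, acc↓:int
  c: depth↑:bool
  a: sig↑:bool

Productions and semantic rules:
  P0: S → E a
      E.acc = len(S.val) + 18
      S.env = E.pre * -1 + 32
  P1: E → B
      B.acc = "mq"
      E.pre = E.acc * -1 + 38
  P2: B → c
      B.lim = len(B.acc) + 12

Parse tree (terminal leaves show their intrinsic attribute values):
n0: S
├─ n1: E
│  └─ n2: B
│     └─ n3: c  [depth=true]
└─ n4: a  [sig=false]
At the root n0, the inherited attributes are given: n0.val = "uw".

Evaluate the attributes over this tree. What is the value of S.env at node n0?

14

1. n0.val = "uw"  [given at root]
2. n1.acc = 20  [len(S.val) + 18]
3. n2.acc = "mq"  ["mq"]
4. n3.depth = true  [terminal]
5. n2.lim = 14  [len(B.acc) + 12]
6. n1.pre = 18  [E.acc * -1 + 38]
7. n4.sig = false  [terminal]
8. n0.env = 14  [E.pre * -1 + 32]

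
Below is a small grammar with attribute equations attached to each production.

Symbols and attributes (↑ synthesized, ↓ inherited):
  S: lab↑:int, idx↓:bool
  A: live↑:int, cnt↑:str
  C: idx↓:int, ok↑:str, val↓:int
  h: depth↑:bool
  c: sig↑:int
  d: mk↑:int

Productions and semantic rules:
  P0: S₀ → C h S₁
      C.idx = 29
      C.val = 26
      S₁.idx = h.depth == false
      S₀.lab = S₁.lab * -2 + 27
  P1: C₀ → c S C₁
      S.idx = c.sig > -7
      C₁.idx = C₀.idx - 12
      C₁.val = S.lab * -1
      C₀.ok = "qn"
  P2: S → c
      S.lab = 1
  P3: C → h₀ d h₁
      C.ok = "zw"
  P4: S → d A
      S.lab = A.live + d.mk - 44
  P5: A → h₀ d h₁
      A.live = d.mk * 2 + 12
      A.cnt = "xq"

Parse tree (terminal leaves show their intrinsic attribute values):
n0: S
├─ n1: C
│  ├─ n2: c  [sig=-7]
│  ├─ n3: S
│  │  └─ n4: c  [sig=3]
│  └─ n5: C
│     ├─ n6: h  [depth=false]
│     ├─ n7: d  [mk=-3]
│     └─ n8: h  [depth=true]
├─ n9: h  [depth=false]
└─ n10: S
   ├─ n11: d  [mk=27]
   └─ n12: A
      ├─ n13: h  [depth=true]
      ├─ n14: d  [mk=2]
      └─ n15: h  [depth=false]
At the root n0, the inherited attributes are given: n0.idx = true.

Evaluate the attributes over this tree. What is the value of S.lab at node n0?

1. n0.idx = true  [given at root]
2. n1.idx = 29  [29]
3. n1.val = 26  [26]
4. n2.sig = -7  [terminal]
5. n3.idx = false  [c.sig > -7]
6. n4.sig = 3  [terminal]
7. n3.lab = 1  [1]
8. n5.idx = 17  [C₀.idx - 12]
9. n5.val = -1  [S.lab * -1]
10. n6.depth = false  [terminal]
11. n7.mk = -3  [terminal]
12. n8.depth = true  [terminal]
13. n5.ok = "zw"  ["zw"]
14. n1.ok = "qn"  ["qn"]
15. n9.depth = false  [terminal]
16. n10.idx = true  [h.depth == false]
17. n11.mk = 27  [terminal]
18. n13.depth = true  [terminal]
19. n14.mk = 2  [terminal]
20. n15.depth = false  [terminal]
21. n12.live = 16  [d.mk * 2 + 12]
22. n12.cnt = "xq"  ["xq"]
23. n10.lab = -1  [A.live + d.mk - 44]
24. n0.lab = 29  [S₁.lab * -2 + 27]

29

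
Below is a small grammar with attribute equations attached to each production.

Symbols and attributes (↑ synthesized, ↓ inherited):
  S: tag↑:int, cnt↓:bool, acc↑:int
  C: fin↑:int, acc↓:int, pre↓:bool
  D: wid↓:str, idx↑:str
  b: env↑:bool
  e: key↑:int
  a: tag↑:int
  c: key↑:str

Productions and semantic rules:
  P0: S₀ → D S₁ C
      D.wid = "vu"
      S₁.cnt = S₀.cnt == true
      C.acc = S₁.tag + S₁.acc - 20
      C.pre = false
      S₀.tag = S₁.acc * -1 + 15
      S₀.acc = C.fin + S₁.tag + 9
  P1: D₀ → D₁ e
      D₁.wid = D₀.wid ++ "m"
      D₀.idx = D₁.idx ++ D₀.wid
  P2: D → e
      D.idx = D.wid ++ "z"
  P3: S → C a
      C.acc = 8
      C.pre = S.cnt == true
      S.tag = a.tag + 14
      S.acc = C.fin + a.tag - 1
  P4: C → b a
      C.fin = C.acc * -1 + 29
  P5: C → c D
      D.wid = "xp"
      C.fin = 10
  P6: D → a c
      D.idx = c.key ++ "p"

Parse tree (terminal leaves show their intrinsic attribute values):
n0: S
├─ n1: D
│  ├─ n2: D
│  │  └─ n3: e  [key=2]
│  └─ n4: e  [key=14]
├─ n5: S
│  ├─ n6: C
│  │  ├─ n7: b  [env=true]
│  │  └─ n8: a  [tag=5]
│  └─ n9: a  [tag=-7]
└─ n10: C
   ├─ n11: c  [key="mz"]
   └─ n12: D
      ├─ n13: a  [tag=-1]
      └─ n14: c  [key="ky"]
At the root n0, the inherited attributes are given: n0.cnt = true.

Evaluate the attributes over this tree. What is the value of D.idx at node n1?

1. n0.cnt = true  [given at root]
2. n1.wid = "vu"  ["vu"]
3. n2.wid = "vum"  [D₀.wid ++ "m"]
4. n3.key = 2  [terminal]
5. n2.idx = "vumz"  [D.wid ++ "z"]
6. n4.key = 14  [terminal]
7. n1.idx = "vumzvu"  [D₁.idx ++ D₀.wid]
8. n5.cnt = true  [S₀.cnt == true]
9. n6.acc = 8  [8]
10. n6.pre = true  [S.cnt == true]
11. n7.env = true  [terminal]
12. n8.tag = 5  [terminal]
13. n6.fin = 21  [C.acc * -1 + 29]
14. n9.tag = -7  [terminal]
15. n5.tag = 7  [a.tag + 14]
16. n5.acc = 13  [C.fin + a.tag - 1]
17. n10.acc = 0  [S₁.tag + S₁.acc - 20]
18. n10.pre = false  [false]
19. n11.key = "mz"  [terminal]
20. n12.wid = "xp"  ["xp"]
21. n13.tag = -1  [terminal]
22. n14.key = "ky"  [terminal]
23. n12.idx = "kyp"  [c.key ++ "p"]
24. n10.fin = 10  [10]
25. n0.tag = 2  [S₁.acc * -1 + 15]
26. n0.acc = 26  [C.fin + S₁.tag + 9]

"vumzvu"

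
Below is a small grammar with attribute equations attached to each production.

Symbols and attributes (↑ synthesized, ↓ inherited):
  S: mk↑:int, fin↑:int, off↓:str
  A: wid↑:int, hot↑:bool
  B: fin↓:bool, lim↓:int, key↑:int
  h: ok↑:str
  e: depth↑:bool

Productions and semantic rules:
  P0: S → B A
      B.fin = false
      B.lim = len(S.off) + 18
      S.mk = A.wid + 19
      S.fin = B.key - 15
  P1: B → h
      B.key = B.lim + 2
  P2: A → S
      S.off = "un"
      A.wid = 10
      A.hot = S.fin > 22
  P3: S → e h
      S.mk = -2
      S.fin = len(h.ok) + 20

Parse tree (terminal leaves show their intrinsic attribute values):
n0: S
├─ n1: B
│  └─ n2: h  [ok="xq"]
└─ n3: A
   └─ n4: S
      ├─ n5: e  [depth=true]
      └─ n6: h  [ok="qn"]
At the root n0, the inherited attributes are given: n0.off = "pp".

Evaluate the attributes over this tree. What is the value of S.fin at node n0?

7

1. n0.off = "pp"  [given at root]
2. n1.fin = false  [false]
3. n1.lim = 20  [len(S.off) + 18]
4. n2.ok = "xq"  [terminal]
5. n1.key = 22  [B.lim + 2]
6. n4.off = "un"  ["un"]
7. n5.depth = true  [terminal]
8. n6.ok = "qn"  [terminal]
9. n4.mk = -2  [-2]
10. n4.fin = 22  [len(h.ok) + 20]
11. n3.wid = 10  [10]
12. n3.hot = false  [S.fin > 22]
13. n0.mk = 29  [A.wid + 19]
14. n0.fin = 7  [B.key - 15]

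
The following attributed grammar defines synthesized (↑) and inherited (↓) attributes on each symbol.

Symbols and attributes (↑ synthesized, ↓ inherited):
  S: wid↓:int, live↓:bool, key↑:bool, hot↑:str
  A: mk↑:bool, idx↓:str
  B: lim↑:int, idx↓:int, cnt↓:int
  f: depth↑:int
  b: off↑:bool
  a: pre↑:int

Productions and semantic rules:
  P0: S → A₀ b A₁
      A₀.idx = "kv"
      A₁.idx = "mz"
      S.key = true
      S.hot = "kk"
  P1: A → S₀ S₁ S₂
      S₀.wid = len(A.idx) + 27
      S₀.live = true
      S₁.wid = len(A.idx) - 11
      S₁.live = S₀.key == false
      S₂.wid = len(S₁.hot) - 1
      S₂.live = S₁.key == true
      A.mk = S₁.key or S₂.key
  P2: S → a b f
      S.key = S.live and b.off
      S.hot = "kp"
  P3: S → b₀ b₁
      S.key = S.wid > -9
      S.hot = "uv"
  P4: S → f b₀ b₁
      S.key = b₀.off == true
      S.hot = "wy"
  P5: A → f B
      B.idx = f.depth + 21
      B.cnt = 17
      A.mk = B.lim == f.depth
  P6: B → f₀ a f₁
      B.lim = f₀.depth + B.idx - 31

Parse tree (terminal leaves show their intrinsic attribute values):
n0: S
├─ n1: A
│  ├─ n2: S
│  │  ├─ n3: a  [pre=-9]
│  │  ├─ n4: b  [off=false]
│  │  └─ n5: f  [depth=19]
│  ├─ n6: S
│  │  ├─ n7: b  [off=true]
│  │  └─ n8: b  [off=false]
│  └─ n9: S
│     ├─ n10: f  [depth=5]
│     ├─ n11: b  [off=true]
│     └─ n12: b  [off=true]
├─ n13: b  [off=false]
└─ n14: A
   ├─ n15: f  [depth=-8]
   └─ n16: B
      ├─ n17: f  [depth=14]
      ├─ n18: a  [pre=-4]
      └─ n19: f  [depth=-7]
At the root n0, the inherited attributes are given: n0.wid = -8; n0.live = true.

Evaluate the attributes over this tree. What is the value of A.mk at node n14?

1. n0.wid = -8  [given at root]
2. n0.live = true  [given at root]
3. n1.idx = "kv"  ["kv"]
4. n2.wid = 29  [len(A.idx) + 27]
5. n2.live = true  [true]
6. n3.pre = -9  [terminal]
7. n4.off = false  [terminal]
8. n5.depth = 19  [terminal]
9. n2.key = false  [S.live and b.off]
10. n2.hot = "kp"  ["kp"]
11. n6.wid = -9  [len(A.idx) - 11]
12. n6.live = true  [S₀.key == false]
13. n7.off = true  [terminal]
14. n8.off = false  [terminal]
15. n6.key = false  [S.wid > -9]
16. n6.hot = "uv"  ["uv"]
17. n9.wid = 1  [len(S₁.hot) - 1]
18. n9.live = false  [S₁.key == true]
19. n10.depth = 5  [terminal]
20. n11.off = true  [terminal]
21. n12.off = true  [terminal]
22. n9.key = true  [b₀.off == true]
23. n9.hot = "wy"  ["wy"]
24. n1.mk = true  [S₁.key or S₂.key]
25. n13.off = false  [terminal]
26. n14.idx = "mz"  ["mz"]
27. n15.depth = -8  [terminal]
28. n16.idx = 13  [f.depth + 21]
29. n16.cnt = 17  [17]
30. n17.depth = 14  [terminal]
31. n18.pre = -4  [terminal]
32. n19.depth = -7  [terminal]
33. n16.lim = -4  [f₀.depth + B.idx - 31]
34. n14.mk = false  [B.lim == f.depth]
35. n0.key = true  [true]
36. n0.hot = "kk"  ["kk"]

false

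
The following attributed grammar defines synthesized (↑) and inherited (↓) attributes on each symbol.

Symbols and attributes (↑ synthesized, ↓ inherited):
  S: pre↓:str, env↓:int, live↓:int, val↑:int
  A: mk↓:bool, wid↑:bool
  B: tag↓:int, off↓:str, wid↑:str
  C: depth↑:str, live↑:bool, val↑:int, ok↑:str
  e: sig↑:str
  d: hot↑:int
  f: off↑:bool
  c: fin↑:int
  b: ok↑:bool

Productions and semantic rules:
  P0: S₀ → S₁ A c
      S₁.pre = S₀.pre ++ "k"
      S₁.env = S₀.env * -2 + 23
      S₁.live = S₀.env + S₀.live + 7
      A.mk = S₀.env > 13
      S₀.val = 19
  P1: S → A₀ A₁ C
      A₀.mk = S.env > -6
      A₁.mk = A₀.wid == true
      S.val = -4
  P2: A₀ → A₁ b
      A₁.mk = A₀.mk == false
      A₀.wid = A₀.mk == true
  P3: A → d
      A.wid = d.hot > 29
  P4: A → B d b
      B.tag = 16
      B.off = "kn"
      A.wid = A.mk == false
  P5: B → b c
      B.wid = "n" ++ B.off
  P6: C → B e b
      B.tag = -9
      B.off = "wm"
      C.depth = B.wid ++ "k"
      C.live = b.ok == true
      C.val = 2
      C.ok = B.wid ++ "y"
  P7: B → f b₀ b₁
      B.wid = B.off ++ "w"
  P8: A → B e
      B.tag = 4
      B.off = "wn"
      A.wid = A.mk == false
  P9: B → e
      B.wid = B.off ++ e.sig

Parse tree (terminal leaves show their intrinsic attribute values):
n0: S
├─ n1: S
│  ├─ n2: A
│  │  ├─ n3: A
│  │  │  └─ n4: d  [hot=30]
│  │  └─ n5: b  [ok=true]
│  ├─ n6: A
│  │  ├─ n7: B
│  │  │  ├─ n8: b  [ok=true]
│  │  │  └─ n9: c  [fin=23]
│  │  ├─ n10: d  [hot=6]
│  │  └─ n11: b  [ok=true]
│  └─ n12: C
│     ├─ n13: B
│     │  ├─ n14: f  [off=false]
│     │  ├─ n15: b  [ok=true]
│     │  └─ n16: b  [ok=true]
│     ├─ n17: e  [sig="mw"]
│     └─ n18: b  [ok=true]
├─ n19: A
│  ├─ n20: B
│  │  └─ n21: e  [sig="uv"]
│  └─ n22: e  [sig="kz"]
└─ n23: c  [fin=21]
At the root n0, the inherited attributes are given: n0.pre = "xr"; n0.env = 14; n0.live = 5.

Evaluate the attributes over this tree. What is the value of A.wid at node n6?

false

1. n0.pre = "xr"  [given at root]
2. n0.env = 14  [given at root]
3. n0.live = 5  [given at root]
4. n1.pre = "xrk"  [S₀.pre ++ "k"]
5. n1.env = -5  [S₀.env * -2 + 23]
6. n1.live = 26  [S₀.env + S₀.live + 7]
7. n2.mk = true  [S.env > -6]
8. n3.mk = false  [A₀.mk == false]
9. n4.hot = 30  [terminal]
10. n3.wid = true  [d.hot > 29]
11. n5.ok = true  [terminal]
12. n2.wid = true  [A₀.mk == true]
13. n6.mk = true  [A₀.wid == true]
14. n7.tag = 16  [16]
15. n7.off = "kn"  ["kn"]
16. n8.ok = true  [terminal]
17. n9.fin = 23  [terminal]
18. n7.wid = "nkn"  ["n" ++ B.off]
19. n10.hot = 6  [terminal]
20. n11.ok = true  [terminal]
21. n6.wid = false  [A.mk == false]
22. n13.tag = -9  [-9]
23. n13.off = "wm"  ["wm"]
24. n14.off = false  [terminal]
25. n15.ok = true  [terminal]
26. n16.ok = true  [terminal]
27. n13.wid = "wmw"  [B.off ++ "w"]
28. n17.sig = "mw"  [terminal]
29. n18.ok = true  [terminal]
30. n12.depth = "wmwk"  [B.wid ++ "k"]
31. n12.live = true  [b.ok == true]
32. n12.val = 2  [2]
33. n12.ok = "wmwy"  [B.wid ++ "y"]
34. n1.val = -4  [-4]
35. n19.mk = true  [S₀.env > 13]
36. n20.tag = 4  [4]
37. n20.off = "wn"  ["wn"]
38. n21.sig = "uv"  [terminal]
39. n20.wid = "wnuv"  [B.off ++ e.sig]
40. n22.sig = "kz"  [terminal]
41. n19.wid = false  [A.mk == false]
42. n23.fin = 21  [terminal]
43. n0.val = 19  [19]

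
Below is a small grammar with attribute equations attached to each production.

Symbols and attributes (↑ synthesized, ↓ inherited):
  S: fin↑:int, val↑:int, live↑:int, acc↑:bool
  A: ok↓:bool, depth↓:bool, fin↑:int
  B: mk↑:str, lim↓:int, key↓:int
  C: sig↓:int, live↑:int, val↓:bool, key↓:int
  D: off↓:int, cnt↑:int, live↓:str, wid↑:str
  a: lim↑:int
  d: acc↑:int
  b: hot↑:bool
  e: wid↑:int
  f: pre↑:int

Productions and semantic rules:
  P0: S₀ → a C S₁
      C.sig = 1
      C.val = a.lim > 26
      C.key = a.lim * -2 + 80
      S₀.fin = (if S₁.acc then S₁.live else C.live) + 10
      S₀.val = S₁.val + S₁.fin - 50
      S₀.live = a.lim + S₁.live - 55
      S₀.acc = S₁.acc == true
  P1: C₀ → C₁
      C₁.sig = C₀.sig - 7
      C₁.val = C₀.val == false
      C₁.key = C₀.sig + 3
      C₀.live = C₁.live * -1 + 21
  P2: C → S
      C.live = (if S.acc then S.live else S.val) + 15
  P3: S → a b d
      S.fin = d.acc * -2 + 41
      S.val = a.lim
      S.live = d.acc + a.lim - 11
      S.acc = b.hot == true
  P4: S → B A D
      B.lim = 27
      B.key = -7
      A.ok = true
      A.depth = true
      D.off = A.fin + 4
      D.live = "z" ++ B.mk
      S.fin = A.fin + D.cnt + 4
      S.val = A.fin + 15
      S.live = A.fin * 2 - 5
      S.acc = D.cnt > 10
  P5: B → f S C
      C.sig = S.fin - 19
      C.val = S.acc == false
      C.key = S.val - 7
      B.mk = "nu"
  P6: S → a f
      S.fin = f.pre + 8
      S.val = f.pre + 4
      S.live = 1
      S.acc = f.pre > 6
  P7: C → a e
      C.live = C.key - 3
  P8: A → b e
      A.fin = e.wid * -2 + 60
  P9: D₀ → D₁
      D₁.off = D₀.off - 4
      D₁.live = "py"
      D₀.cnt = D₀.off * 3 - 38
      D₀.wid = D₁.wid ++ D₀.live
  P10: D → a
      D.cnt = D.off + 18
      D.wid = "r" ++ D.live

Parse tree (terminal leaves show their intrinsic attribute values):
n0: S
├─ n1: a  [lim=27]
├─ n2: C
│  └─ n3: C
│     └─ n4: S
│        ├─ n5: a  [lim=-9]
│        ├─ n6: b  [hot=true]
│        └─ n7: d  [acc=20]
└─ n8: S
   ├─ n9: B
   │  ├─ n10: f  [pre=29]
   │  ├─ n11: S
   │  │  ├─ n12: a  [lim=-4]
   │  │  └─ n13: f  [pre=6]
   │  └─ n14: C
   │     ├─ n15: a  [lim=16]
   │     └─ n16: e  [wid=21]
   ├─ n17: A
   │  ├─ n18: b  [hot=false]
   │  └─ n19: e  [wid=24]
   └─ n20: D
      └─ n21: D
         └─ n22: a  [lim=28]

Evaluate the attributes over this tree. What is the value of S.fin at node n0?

1. n1.lim = 27  [terminal]
2. n2.sig = 1  [1]
3. n2.val = true  [a.lim > 26]
4. n2.key = 26  [a.lim * -2 + 80]
5. n3.sig = -6  [C₀.sig - 7]
6. n3.val = false  [C₀.val == false]
7. n3.key = 4  [C₀.sig + 3]
8. n5.lim = -9  [terminal]
9. n6.hot = true  [terminal]
10. n7.acc = 20  [terminal]
11. n4.fin = 1  [d.acc * -2 + 41]
12. n4.val = -9  [a.lim]
13. n4.live = 0  [d.acc + a.lim - 11]
14. n4.acc = true  [b.hot == true]
15. n3.live = 15  [(if S.acc then S.live else S.val) + 15]
16. n2.live = 6  [C₁.live * -1 + 21]
17. n9.lim = 27  [27]
18. n9.key = -7  [-7]
19. n10.pre = 29  [terminal]
20. n12.lim = -4  [terminal]
21. n13.pre = 6  [terminal]
22. n11.fin = 14  [f.pre + 8]
23. n11.val = 10  [f.pre + 4]
24. n11.live = 1  [1]
25. n11.acc = false  [f.pre > 6]
26. n14.sig = -5  [S.fin - 19]
27. n14.val = true  [S.acc == false]
28. n14.key = 3  [S.val - 7]
29. n15.lim = 16  [terminal]
30. n16.wid = 21  [terminal]
31. n14.live = 0  [C.key - 3]
32. n9.mk = "nu"  ["nu"]
33. n17.ok = true  [true]
34. n17.depth = true  [true]
35. n18.hot = false  [terminal]
36. n19.wid = 24  [terminal]
37. n17.fin = 12  [e.wid * -2 + 60]
38. n20.off = 16  [A.fin + 4]
39. n20.live = "znu"  ["z" ++ B.mk]
40. n21.off = 12  [D₀.off - 4]
41. n21.live = "py"  ["py"]
42. n22.lim = 28  [terminal]
43. n21.cnt = 30  [D.off + 18]
44. n21.wid = "rpy"  ["r" ++ D.live]
45. n20.cnt = 10  [D₀.off * 3 - 38]
46. n20.wid = "rpyznu"  [D₁.wid ++ D₀.live]
47. n8.fin = 26  [A.fin + D.cnt + 4]
48. n8.val = 27  [A.fin + 15]
49. n8.live = 19  [A.fin * 2 - 5]
50. n8.acc = false  [D.cnt > 10]
51. n0.fin = 16  [(if S₁.acc then S₁.live else C.live) + 10]
52. n0.val = 3  [S₁.val + S₁.fin - 50]
53. n0.live = -9  [a.lim + S₁.live - 55]
54. n0.acc = false  [S₁.acc == true]

16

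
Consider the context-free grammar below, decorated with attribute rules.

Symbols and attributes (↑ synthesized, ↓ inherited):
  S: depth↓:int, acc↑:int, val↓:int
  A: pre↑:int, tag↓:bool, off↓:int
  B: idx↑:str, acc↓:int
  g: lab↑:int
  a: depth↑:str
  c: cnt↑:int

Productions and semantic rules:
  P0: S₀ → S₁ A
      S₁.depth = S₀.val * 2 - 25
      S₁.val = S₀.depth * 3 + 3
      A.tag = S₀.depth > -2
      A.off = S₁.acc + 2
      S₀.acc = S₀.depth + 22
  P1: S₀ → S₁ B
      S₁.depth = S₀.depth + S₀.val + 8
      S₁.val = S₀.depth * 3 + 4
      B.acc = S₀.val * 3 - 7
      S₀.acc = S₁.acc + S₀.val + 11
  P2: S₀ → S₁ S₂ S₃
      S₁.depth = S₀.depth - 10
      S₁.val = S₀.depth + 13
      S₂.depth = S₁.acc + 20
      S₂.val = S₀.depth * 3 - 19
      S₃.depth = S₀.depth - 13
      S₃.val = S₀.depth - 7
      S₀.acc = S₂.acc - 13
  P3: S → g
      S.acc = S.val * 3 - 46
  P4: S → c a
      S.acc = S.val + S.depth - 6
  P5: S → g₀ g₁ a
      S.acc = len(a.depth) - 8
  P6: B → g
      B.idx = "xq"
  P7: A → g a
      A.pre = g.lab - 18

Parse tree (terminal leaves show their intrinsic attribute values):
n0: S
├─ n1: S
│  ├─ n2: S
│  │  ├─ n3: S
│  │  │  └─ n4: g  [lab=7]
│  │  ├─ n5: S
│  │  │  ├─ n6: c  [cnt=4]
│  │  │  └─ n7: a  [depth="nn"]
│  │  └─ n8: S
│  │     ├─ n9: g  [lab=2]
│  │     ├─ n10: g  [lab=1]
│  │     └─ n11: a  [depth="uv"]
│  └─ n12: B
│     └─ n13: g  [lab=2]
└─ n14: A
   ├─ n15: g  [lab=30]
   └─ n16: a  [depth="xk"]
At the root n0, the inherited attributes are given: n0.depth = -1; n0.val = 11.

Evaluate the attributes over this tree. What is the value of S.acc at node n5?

18

1. n0.depth = -1  [given at root]
2. n0.val = 11  [given at root]
3. n1.depth = -3  [S₀.val * 2 - 25]
4. n1.val = 0  [S₀.depth * 3 + 3]
5. n2.depth = 5  [S₀.depth + S₀.val + 8]
6. n2.val = -5  [S₀.depth * 3 + 4]
7. n3.depth = -5  [S₀.depth - 10]
8. n3.val = 18  [S₀.depth + 13]
9. n4.lab = 7  [terminal]
10. n3.acc = 8  [S.val * 3 - 46]
11. n5.depth = 28  [S₁.acc + 20]
12. n5.val = -4  [S₀.depth * 3 - 19]
13. n6.cnt = 4  [terminal]
14. n7.depth = "nn"  [terminal]
15. n5.acc = 18  [S.val + S.depth - 6]
16. n8.depth = -8  [S₀.depth - 13]
17. n8.val = -2  [S₀.depth - 7]
18. n9.lab = 2  [terminal]
19. n10.lab = 1  [terminal]
20. n11.depth = "uv"  [terminal]
21. n8.acc = -6  [len(a.depth) - 8]
22. n2.acc = 5  [S₂.acc - 13]
23. n12.acc = -7  [S₀.val * 3 - 7]
24. n13.lab = 2  [terminal]
25. n12.idx = "xq"  ["xq"]
26. n1.acc = 16  [S₁.acc + S₀.val + 11]
27. n14.tag = true  [S₀.depth > -2]
28. n14.off = 18  [S₁.acc + 2]
29. n15.lab = 30  [terminal]
30. n16.depth = "xk"  [terminal]
31. n14.pre = 12  [g.lab - 18]
32. n0.acc = 21  [S₀.depth + 22]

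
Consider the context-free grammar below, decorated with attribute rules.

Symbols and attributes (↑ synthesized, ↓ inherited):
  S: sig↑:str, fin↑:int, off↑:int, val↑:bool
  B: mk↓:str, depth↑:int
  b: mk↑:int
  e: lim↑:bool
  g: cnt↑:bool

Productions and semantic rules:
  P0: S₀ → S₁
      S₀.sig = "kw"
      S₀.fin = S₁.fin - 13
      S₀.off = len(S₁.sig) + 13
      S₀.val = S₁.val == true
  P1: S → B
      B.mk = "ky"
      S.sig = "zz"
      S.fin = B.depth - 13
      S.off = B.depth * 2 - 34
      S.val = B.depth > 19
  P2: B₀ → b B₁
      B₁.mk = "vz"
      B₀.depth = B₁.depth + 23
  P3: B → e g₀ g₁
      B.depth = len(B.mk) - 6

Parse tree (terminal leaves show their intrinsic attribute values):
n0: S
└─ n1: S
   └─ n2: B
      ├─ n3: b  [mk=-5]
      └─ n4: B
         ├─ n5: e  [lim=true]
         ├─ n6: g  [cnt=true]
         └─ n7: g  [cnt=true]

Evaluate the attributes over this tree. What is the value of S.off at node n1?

1. n2.mk = "ky"  ["ky"]
2. n3.mk = -5  [terminal]
3. n4.mk = "vz"  ["vz"]
4. n5.lim = true  [terminal]
5. n6.cnt = true  [terminal]
6. n7.cnt = true  [terminal]
7. n4.depth = -4  [len(B.mk) - 6]
8. n2.depth = 19  [B₁.depth + 23]
9. n1.sig = "zz"  ["zz"]
10. n1.fin = 6  [B.depth - 13]
11. n1.off = 4  [B.depth * 2 - 34]
12. n1.val = false  [B.depth > 19]
13. n0.sig = "kw"  ["kw"]
14. n0.fin = -7  [S₁.fin - 13]
15. n0.off = 15  [len(S₁.sig) + 13]
16. n0.val = false  [S₁.val == true]

4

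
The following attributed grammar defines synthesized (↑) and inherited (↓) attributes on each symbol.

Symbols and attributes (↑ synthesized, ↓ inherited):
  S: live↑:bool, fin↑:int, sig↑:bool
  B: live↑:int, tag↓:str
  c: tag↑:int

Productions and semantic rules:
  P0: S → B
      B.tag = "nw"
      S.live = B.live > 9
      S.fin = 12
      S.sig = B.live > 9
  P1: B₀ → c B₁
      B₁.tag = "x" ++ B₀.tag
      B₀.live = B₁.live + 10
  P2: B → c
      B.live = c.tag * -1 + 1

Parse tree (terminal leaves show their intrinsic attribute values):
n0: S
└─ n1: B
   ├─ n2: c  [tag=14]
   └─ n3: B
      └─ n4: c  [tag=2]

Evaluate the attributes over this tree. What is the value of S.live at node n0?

false

1. n1.tag = "nw"  ["nw"]
2. n2.tag = 14  [terminal]
3. n3.tag = "xnw"  ["x" ++ B₀.tag]
4. n4.tag = 2  [terminal]
5. n3.live = -1  [c.tag * -1 + 1]
6. n1.live = 9  [B₁.live + 10]
7. n0.live = false  [B.live > 9]
8. n0.fin = 12  [12]
9. n0.sig = false  [B.live > 9]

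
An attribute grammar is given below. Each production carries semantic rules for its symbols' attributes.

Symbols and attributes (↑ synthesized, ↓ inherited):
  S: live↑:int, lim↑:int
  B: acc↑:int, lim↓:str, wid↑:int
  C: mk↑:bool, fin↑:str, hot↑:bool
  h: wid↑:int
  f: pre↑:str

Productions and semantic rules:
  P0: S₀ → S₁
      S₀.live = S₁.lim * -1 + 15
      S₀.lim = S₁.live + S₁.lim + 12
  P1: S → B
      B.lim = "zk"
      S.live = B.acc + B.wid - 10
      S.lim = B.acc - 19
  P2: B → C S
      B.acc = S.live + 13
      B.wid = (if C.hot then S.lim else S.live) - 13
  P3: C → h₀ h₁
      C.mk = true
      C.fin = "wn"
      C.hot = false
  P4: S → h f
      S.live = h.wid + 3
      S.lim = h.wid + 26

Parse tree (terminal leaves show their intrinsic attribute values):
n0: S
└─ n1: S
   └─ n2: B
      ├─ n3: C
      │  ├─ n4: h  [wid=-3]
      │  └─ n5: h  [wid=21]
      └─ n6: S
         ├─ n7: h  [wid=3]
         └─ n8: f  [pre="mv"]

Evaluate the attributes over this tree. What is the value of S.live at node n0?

1. n2.lim = "zk"  ["zk"]
2. n4.wid = -3  [terminal]
3. n5.wid = 21  [terminal]
4. n3.mk = true  [true]
5. n3.fin = "wn"  ["wn"]
6. n3.hot = false  [false]
7. n7.wid = 3  [terminal]
8. n8.pre = "mv"  [terminal]
9. n6.live = 6  [h.wid + 3]
10. n6.lim = 29  [h.wid + 26]
11. n2.acc = 19  [S.live + 13]
12. n2.wid = -7  [(if C.hot then S.lim else S.live) - 13]
13. n1.live = 2  [B.acc + B.wid - 10]
14. n1.lim = 0  [B.acc - 19]
15. n0.live = 15  [S₁.lim * -1 + 15]
16. n0.lim = 14  [S₁.live + S₁.lim + 12]

15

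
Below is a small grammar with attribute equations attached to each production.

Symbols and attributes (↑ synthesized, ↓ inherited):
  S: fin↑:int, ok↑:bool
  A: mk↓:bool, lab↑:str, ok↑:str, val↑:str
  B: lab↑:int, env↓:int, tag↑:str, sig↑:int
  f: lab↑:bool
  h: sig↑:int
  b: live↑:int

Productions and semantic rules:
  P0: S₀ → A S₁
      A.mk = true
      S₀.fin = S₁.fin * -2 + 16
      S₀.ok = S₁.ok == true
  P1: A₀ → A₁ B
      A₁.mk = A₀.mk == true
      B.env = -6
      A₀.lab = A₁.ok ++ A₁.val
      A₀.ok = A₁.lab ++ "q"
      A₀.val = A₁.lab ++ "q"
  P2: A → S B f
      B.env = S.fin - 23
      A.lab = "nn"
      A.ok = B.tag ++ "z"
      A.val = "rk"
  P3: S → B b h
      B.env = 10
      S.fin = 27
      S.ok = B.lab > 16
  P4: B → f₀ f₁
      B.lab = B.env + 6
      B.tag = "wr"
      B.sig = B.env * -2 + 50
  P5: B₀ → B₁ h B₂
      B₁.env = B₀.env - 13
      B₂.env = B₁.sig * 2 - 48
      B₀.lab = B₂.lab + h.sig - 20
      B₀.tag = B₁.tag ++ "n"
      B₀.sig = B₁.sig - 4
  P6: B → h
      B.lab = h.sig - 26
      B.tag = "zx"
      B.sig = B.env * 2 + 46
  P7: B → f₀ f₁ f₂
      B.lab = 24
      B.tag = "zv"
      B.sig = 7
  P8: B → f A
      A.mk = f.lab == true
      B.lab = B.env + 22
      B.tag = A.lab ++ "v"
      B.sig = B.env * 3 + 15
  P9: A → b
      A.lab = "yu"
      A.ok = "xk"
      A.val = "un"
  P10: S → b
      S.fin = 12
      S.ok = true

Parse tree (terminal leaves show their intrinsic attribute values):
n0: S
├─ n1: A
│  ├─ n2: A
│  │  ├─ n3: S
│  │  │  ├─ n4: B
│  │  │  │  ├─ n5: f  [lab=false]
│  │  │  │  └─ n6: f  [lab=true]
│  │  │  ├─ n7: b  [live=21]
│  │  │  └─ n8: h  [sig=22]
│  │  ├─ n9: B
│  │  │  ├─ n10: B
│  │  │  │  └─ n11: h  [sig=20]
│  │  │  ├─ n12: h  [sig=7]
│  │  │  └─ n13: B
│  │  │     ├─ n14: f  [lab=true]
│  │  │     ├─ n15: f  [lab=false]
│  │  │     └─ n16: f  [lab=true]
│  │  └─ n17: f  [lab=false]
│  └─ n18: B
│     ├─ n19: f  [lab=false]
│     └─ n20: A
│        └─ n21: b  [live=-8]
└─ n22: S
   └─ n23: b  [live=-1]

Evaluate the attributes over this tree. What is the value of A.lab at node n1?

1. n1.mk = true  [true]
2. n2.mk = true  [A₀.mk == true]
3. n4.env = 10  [10]
4. n5.lab = false  [terminal]
5. n6.lab = true  [terminal]
6. n4.lab = 16  [B.env + 6]
7. n4.tag = "wr"  ["wr"]
8. n4.sig = 30  [B.env * -2 + 50]
9. n7.live = 21  [terminal]
10. n8.sig = 22  [terminal]
11. n3.fin = 27  [27]
12. n3.ok = false  [B.lab > 16]
13. n9.env = 4  [S.fin - 23]
14. n10.env = -9  [B₀.env - 13]
15. n11.sig = 20  [terminal]
16. n10.lab = -6  [h.sig - 26]
17. n10.tag = "zx"  ["zx"]
18. n10.sig = 28  [B.env * 2 + 46]
19. n12.sig = 7  [terminal]
20. n13.env = 8  [B₁.sig * 2 - 48]
21. n14.lab = true  [terminal]
22. n15.lab = false  [terminal]
23. n16.lab = true  [terminal]
24. n13.lab = 24  [24]
25. n13.tag = "zv"  ["zv"]
26. n13.sig = 7  [7]
27. n9.lab = 11  [B₂.lab + h.sig - 20]
28. n9.tag = "zxn"  [B₁.tag ++ "n"]
29. n9.sig = 24  [B₁.sig - 4]
30. n17.lab = false  [terminal]
31. n2.lab = "nn"  ["nn"]
32. n2.ok = "zxnz"  [B.tag ++ "z"]
33. n2.val = "rk"  ["rk"]
34. n18.env = -6  [-6]
35. n19.lab = false  [terminal]
36. n20.mk = false  [f.lab == true]
37. n21.live = -8  [terminal]
38. n20.lab = "yu"  ["yu"]
39. n20.ok = "xk"  ["xk"]
40. n20.val = "un"  ["un"]
41. n18.lab = 16  [B.env + 22]
42. n18.tag = "yuv"  [A.lab ++ "v"]
43. n18.sig = -3  [B.env * 3 + 15]
44. n1.lab = "zxnzrk"  [A₁.ok ++ A₁.val]
45. n1.ok = "nnq"  [A₁.lab ++ "q"]
46. n1.val = "nnq"  [A₁.lab ++ "q"]
47. n23.live = -1  [terminal]
48. n22.fin = 12  [12]
49. n22.ok = true  [true]
50. n0.fin = -8  [S₁.fin * -2 + 16]
51. n0.ok = true  [S₁.ok == true]

"zxnzrk"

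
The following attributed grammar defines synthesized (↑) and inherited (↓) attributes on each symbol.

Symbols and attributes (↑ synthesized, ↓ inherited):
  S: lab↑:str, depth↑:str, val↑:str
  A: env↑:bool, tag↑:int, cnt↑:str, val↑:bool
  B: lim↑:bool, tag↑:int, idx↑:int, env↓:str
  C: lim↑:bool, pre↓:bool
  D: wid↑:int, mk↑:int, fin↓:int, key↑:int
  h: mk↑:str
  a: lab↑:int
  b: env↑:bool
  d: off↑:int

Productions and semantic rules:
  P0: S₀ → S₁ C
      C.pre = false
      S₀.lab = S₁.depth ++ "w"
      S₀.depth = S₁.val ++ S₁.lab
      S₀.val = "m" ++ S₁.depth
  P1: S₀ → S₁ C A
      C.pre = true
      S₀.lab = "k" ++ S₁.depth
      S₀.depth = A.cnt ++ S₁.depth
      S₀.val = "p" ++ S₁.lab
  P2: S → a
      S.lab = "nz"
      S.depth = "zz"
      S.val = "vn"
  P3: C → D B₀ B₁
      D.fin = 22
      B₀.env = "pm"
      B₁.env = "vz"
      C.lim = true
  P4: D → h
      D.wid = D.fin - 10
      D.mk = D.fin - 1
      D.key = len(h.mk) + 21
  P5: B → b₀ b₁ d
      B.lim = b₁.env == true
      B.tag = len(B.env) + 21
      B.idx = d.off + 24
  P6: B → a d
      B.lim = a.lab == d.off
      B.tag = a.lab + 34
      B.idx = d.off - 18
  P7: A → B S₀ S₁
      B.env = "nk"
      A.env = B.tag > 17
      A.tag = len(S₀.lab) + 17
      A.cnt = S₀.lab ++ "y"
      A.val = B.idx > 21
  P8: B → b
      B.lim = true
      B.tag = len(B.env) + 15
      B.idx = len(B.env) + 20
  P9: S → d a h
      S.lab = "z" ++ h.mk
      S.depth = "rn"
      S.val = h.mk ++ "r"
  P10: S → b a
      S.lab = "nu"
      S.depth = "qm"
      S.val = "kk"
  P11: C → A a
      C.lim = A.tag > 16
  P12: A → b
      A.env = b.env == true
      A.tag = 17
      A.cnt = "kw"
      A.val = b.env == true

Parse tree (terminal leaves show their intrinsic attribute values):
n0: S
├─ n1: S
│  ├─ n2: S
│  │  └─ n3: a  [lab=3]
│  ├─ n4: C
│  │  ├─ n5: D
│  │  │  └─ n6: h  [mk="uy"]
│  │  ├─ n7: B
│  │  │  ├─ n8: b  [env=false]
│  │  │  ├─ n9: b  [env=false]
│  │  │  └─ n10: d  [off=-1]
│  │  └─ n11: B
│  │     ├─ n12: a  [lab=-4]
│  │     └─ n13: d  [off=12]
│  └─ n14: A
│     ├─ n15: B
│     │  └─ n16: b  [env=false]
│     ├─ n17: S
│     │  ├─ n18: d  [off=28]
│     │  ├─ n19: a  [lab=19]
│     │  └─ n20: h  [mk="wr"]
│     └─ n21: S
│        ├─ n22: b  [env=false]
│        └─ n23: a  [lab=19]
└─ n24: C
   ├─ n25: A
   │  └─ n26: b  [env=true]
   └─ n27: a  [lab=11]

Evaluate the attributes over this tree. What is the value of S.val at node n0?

"mzwryzz"

1. n3.lab = 3  [terminal]
2. n2.lab = "nz"  ["nz"]
3. n2.depth = "zz"  ["zz"]
4. n2.val = "vn"  ["vn"]
5. n4.pre = true  [true]
6. n5.fin = 22  [22]
7. n6.mk = "uy"  [terminal]
8. n5.wid = 12  [D.fin - 10]
9. n5.mk = 21  [D.fin - 1]
10. n5.key = 23  [len(h.mk) + 21]
11. n7.env = "pm"  ["pm"]
12. n8.env = false  [terminal]
13. n9.env = false  [terminal]
14. n10.off = -1  [terminal]
15. n7.lim = false  [b₁.env == true]
16. n7.tag = 23  [len(B.env) + 21]
17. n7.idx = 23  [d.off + 24]
18. n11.env = "vz"  ["vz"]
19. n12.lab = -4  [terminal]
20. n13.off = 12  [terminal]
21. n11.lim = false  [a.lab == d.off]
22. n11.tag = 30  [a.lab + 34]
23. n11.idx = -6  [d.off - 18]
24. n4.lim = true  [true]
25. n15.env = "nk"  ["nk"]
26. n16.env = false  [terminal]
27. n15.lim = true  [true]
28. n15.tag = 17  [len(B.env) + 15]
29. n15.idx = 22  [len(B.env) + 20]
30. n18.off = 28  [terminal]
31. n19.lab = 19  [terminal]
32. n20.mk = "wr"  [terminal]
33. n17.lab = "zwr"  ["z" ++ h.mk]
34. n17.depth = "rn"  ["rn"]
35. n17.val = "wrr"  [h.mk ++ "r"]
36. n22.env = false  [terminal]
37. n23.lab = 19  [terminal]
38. n21.lab = "nu"  ["nu"]
39. n21.depth = "qm"  ["qm"]
40. n21.val = "kk"  ["kk"]
41. n14.env = false  [B.tag > 17]
42. n14.tag = 20  [len(S₀.lab) + 17]
43. n14.cnt = "zwry"  [S₀.lab ++ "y"]
44. n14.val = true  [B.idx > 21]
45. n1.lab = "kzz"  ["k" ++ S₁.depth]
46. n1.depth = "zwryzz"  [A.cnt ++ S₁.depth]
47. n1.val = "pnz"  ["p" ++ S₁.lab]
48. n24.pre = false  [false]
49. n26.env = true  [terminal]
50. n25.env = true  [b.env == true]
51. n25.tag = 17  [17]
52. n25.cnt = "kw"  ["kw"]
53. n25.val = true  [b.env == true]
54. n27.lab = 11  [terminal]
55. n24.lim = true  [A.tag > 16]
56. n0.lab = "zwryzzw"  [S₁.depth ++ "w"]
57. n0.depth = "pnzkzz"  [S₁.val ++ S₁.lab]
58. n0.val = "mzwryzz"  ["m" ++ S₁.depth]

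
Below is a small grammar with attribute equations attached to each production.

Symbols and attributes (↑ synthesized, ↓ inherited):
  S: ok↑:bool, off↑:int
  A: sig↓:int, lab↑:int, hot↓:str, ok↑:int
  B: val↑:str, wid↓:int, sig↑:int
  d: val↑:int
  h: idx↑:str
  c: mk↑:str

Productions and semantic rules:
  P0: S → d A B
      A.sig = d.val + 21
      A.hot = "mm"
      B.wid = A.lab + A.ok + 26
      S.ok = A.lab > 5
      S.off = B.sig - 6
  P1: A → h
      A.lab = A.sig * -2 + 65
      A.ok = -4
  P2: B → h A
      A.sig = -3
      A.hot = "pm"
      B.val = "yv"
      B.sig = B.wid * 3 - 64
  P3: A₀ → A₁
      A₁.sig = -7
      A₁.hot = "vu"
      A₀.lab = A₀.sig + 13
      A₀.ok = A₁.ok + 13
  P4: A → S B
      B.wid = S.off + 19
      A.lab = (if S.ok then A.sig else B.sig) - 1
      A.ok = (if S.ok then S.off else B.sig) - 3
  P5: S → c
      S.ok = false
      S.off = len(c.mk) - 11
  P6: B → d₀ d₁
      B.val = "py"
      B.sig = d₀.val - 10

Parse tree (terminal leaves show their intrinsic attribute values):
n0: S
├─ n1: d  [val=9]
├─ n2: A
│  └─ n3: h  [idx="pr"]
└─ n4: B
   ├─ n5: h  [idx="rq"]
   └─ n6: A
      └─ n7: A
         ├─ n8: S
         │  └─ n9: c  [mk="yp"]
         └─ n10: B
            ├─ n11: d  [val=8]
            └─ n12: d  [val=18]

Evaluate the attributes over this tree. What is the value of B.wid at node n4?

27

1. n1.val = 9  [terminal]
2. n2.sig = 30  [d.val + 21]
3. n2.hot = "mm"  ["mm"]
4. n3.idx = "pr"  [terminal]
5. n2.lab = 5  [A.sig * -2 + 65]
6. n2.ok = -4  [-4]
7. n4.wid = 27  [A.lab + A.ok + 26]
8. n5.idx = "rq"  [terminal]
9. n6.sig = -3  [-3]
10. n6.hot = "pm"  ["pm"]
11. n7.sig = -7  [-7]
12. n7.hot = "vu"  ["vu"]
13. n9.mk = "yp"  [terminal]
14. n8.ok = false  [false]
15. n8.off = -9  [len(c.mk) - 11]
16. n10.wid = 10  [S.off + 19]
17. n11.val = 8  [terminal]
18. n12.val = 18  [terminal]
19. n10.val = "py"  ["py"]
20. n10.sig = -2  [d₀.val - 10]
21. n7.lab = -3  [(if S.ok then A.sig else B.sig) - 1]
22. n7.ok = -5  [(if S.ok then S.off else B.sig) - 3]
23. n6.lab = 10  [A₀.sig + 13]
24. n6.ok = 8  [A₁.ok + 13]
25. n4.val = "yv"  ["yv"]
26. n4.sig = 17  [B.wid * 3 - 64]
27. n0.ok = false  [A.lab > 5]
28. n0.off = 11  [B.sig - 6]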